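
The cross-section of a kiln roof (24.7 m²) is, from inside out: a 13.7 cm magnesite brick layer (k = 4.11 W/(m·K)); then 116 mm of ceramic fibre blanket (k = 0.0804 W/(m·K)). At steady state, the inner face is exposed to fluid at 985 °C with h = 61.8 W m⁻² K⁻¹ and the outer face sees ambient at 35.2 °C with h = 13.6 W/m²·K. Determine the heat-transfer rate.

Series thermal resistances, inner to outer:
  R_conv,in = 1/(hA) = 1/(61.8·24.7) = 6.551×10^-4 K/W
  R_magnesite brick = L/(kA) = 0.137/(4.11·24.7) = 0.001350 K/W
  R_ceramic fibre blanket = L/(kA) = 0.116/(0.0804·24.7) = 0.05841 K/W
  R_conv,out = 1/(hA) = 1/(13.6·24.7) = 0.002977 K/W
ΣR = 6.551×10^-4 + 0.001350 + 0.05841 + 0.002977 = 0.06339 K/W
Q = ΔT/ΣR = (985 °C − 35.2 °C)/0.06339 = 15000 W

Q = 15.0 kW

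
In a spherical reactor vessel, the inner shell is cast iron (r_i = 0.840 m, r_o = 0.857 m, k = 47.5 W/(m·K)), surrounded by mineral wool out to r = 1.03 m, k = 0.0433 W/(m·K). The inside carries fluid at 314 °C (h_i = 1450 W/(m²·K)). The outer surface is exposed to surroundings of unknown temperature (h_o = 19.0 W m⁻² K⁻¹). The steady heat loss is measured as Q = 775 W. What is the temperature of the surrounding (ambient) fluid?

T_out = 31.7 °C

Sum the resistances:
  R_conv,in = 1/(4πr²h) = 1/(4π·0.840²·1450) = 7.778×10^-5 K/W
  R_cast iron = (1/0.840 − 1/0.857)/(4πk) = 0.02362/(4π·47.5) = 3.956×10^-5 K/W
  R_mineral wool = (1/0.857 − 1/1.03)/(4πk) = 0.1960/(4π·0.0433) = 0.3602 K/W
  R_conv,out = 1/(4πr²h) = 1/(4π·1.03²·19.0) = 0.003948 K/W
ΣR = 0.3643 K/W
ΔT = Q·ΣR = 775 × 0.3643 = 282.3 K
Heat flows outward, so T_out = T_in − ΔT = 314 − 282.3 = 31.7 °C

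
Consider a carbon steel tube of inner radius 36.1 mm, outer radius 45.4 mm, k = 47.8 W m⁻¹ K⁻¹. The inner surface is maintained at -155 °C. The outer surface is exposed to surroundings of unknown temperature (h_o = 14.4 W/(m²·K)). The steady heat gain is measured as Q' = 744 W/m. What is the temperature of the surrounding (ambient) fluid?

T_out = 26.7 °C

Sum the resistances:
  R'_carbon steel = ln(0.0454/0.0361)/(2πk) = 0.2292/(2π·47.8) = 7.632×10^-4 m·K/W
  R'_conv,out = 1/(2πr h) = 1/(2π·0.0454·14.4) = 0.2434 m·K/W
ΣR = 0.2442 m·K/W
ΔT = Q'·ΣR = 744 × 0.2442 = 181.7 K
Heat flows inward, so T_out = T_in + ΔT = -155 + 181.7 = 26.7 °C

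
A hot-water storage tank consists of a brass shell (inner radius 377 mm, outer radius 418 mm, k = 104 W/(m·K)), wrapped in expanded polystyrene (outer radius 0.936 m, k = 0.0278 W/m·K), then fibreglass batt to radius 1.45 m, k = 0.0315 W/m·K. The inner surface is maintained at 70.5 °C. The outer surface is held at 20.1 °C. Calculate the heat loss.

Treat each layer as a resistance in series:
  R_brass = (1/0.377 − 1/0.418)/(4πk) = 0.2602/(4π·104) = 1.991×10^-4 K/W
  R_expanded polystyrene = (1/0.418 − 1/0.936)/(4πk) = 1.324/(4π·0.0278) = 3.790 K/W
  R_fibreglass batt = (1/0.936 − 1/1.45)/(4πk) = 0.3787/(4π·0.0315) = 0.9568 K/W
ΣR = 1.991×10^-4 + 3.790 + 0.9568 = 4.747 K/W
Q = ΔT/ΣR = (70.5 °C − 20.1 °C)/4.747 = 10.6 W

Q = 10.6 W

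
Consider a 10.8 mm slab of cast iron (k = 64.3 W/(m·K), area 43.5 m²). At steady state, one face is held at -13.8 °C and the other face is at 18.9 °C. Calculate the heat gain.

Q = kA·ΔT/L = 64.3 × 43.5 × |-13.8 °C − 18.9 °C| / 0.0108 = 8.47×10^6 W

Q = 8470 kW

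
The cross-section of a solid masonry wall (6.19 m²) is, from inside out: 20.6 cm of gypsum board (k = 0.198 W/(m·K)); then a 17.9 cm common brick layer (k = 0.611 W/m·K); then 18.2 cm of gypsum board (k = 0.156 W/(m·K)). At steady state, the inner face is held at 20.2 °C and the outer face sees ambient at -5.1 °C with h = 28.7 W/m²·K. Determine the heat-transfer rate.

Resistance network (inner→outer):
  R_gypsum board = L/(kA) = 0.206/(0.198·6.19) = 0.1681 K/W
  R_common brick = L/(kA) = 0.179/(0.611·6.19) = 0.04733 K/W
  R_gypsum board = L/(kA) = 0.182/(0.156·6.19) = 0.1885 K/W
  R_conv,out = 1/(hA) = 1/(28.7·6.19) = 0.005629 K/W
ΣR = 0.1681 + 0.04733 + 0.1885 + 0.005629 = 0.4096 K/W
Q = ΔT/ΣR = (20.2 °C − -5.1 °C)/0.4096 = 61.8 W

Q = 61.8 W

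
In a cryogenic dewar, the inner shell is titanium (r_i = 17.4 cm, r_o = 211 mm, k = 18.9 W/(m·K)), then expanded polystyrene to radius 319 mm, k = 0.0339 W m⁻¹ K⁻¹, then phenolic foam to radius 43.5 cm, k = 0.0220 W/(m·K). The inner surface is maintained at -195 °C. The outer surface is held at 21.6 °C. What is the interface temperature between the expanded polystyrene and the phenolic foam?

T = -74.8 °C

Resistance network (inner→outer):
  R_titanium = (1/0.174 − 1/0.211)/(4πk) = 1.008/(4π·18.9) = 0.004243 K/W
  R_expanded polystyrene = (1/0.211 − 1/0.319)/(4πk) = 1.605/(4π·0.0339) = 3.767 K/W
  R_phenolic foam = (1/0.319 − 1/0.435)/(4πk) = 0.8359/(4π·0.0220) = 3.024 K/W
ΣR = 0.004243 + 3.767 + 3.024 = 6.795 K/W
Q = ΔT/ΣR = (-195 °C − 21.6 °C)/6.795 = -31.88 W
From the inner boundary to the expanded polystyrene/phenolic foam interface, ΣR_partial = 3.771 K/W.
T_interface = T_in − Q·ΣR_partial = -195 °C − (-31.88)(3.771) = -74.8 °C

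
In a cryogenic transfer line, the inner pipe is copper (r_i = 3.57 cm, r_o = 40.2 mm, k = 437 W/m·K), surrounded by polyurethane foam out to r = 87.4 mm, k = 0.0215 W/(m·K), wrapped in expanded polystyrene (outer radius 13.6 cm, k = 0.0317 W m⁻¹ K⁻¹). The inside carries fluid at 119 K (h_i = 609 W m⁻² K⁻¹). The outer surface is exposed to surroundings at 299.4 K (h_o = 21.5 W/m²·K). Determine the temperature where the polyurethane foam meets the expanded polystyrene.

T = 248.3 K

Treat each layer as a resistance in series:
  R'_conv,in = 1/(2πr h) = 1/(2π·0.0357·609) = 0.007320 m·K/W
  R'_copper = ln(0.0402/0.0357)/(2πk) = 0.1187/(2π·437) = 4.324×10^-5 m·K/W
  R'_polyurethane foam = ln(0.0874/0.0402)/(2πk) = 0.7766/(2π·0.0215) = 5.749 m·K/W
  R'_expanded polystyrene = ln(0.136/0.0874)/(2πk) = 0.4422/(2π·0.0317) = 2.220 m·K/W
  R'_conv,out = 1/(2πr h) = 1/(2π·0.136·21.5) = 0.05443 m·K/W
ΣR = 0.007320 + 4.324×10^-5 + 5.749 + 2.220 + 0.05443 = 8.031 m·K/W
Q' = ΔT/ΣR = (119 K − 299.4 K)/8.031 = -22.46 W/m
From the inner boundary to the polyurethane foam/expanded polystyrene interface, ΣR_partial = 5.756 m·K/W.
T_interface = T_in − Q'·ΣR_partial = 119 K − (-22.46)(5.756) = 248.3 K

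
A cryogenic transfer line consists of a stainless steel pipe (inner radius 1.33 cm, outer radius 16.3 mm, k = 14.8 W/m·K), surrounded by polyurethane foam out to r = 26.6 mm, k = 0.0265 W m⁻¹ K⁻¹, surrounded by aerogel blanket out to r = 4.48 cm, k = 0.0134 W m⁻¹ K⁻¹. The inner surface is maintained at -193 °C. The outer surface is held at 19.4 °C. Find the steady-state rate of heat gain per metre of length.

Series thermal resistances, inner to outer:
  R'_stainless steel = ln(0.0163/0.0133)/(2πk) = 0.2034/(2π·14.8) = 0.002187 m·K/W
  R'_polyurethane foam = ln(0.0266/0.0163)/(2πk) = 0.4897/(2π·0.0265) = 2.941 m·K/W
  R'_aerogel blanket = ln(0.0448/0.0266)/(2πk) = 0.5213/(2π·0.0134) = 6.192 m·K/W
ΣR = 0.002187 + 2.941 + 6.192 = 9.135 m·K/W
Q' = ΔT/ΣR = (-193 °C − 19.4 °C)/9.135 = -23.3 W/m
(Negative Q' ⇒ heat flows inward; heat gain = 23.3 W/m.)

Q' = 23.3 W/m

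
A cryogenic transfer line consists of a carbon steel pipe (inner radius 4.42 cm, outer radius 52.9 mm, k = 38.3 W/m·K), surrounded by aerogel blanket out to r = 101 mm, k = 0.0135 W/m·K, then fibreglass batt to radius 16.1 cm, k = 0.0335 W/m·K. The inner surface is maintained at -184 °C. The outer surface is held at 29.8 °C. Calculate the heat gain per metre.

Treat each layer as a resistance in series:
  R'_carbon steel = ln(0.0529/0.0442)/(2πk) = 0.1797/(2π·38.3) = 7.467×10^-4 m·K/W
  R'_aerogel blanket = ln(0.101/0.0529)/(2πk) = 0.6467/(2π·0.0135) = 7.624 m·K/W
  R'_fibreglass batt = ln(0.161/0.101)/(2πk) = 0.4663/(2π·0.0335) = 2.215 m·K/W
ΣR = 7.467×10^-4 + 7.624 + 2.215 = 9.840 m·K/W
Q' = ΔT/ΣR = (-184 °C − 29.8 °C)/9.840 = -21.7 W/m
(Negative Q' ⇒ heat flows inward; heat gain = 21.7 W/m.)

Q' = 21.7 W/m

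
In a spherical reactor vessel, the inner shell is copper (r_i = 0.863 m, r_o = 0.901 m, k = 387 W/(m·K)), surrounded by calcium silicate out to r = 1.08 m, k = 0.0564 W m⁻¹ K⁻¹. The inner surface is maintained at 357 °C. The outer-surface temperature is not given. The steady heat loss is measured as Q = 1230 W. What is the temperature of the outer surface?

Series resistances:
  R_copper = (1/0.863 − 1/0.901)/(4πk) = 0.04887/(4π·387) = 1.005×10^-5 K/W
  R_calcium silicate = (1/0.901 − 1/1.08)/(4πk) = 0.1840/(4π·0.0564) = 0.2595 K/W
ΣR = 0.2596 K/W
ΔT = Q·ΣR = 1230 × 0.2596 = 319.3 K
Heat flows outward, so T_out = T_in − ΔT = 357 − 319.3 = 37.7 °C

T_out = 37.7 °C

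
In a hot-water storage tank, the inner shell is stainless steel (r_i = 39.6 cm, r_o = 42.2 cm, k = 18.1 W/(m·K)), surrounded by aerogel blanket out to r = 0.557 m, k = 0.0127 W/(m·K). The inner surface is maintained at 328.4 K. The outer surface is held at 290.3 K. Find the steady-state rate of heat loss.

Resistance network (inner→outer):
  R_stainless steel = (1/0.396 − 1/0.422)/(4πk) = 0.1556/(4π·18.1) = 6.840×10^-4 K/W
  R_aerogel blanket = (1/0.422 − 1/0.557)/(4πk) = 0.5743/(4π·0.0127) = 3.599 K/W
ΣR = 6.840×10^-4 + 3.599 = 3.600 K/W
Q = ΔT/ΣR = (328.4 K − 290.3 K)/3.600 = 10.6 W

Q = 10.6 W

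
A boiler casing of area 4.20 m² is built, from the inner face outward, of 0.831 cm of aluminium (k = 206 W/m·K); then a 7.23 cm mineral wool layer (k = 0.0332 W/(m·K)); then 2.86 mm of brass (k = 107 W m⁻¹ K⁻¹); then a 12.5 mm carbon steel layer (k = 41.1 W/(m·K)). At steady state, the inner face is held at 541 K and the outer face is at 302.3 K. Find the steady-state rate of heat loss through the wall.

Series thermal resistances, inner to outer:
  R_aluminium = L/(kA) = 0.00831/(206·4.20) = 9.605×10^-6 K/W
  R_mineral wool = L/(kA) = 0.0723/(0.0332·4.20) = 0.5185 K/W
  R_brass = L/(kA) = 0.00286/(107·4.20) = 6.364×10^-6 K/W
  R_carbon steel = L/(kA) = 0.0125/(41.1·4.20) = 7.241×10^-5 K/W
ΣR = 9.605×10^-6 + 0.5185 + 6.364×10^-6 + 7.241×10^-5 = 0.5186 K/W
Q = ΔT/ΣR = (541 K − 302.3 K)/0.5186 = 460 W

Q = 460 W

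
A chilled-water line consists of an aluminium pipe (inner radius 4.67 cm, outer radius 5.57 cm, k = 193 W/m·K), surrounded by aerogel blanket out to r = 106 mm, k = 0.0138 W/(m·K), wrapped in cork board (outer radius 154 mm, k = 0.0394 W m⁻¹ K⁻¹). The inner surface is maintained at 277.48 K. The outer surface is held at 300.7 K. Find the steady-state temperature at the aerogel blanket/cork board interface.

Series thermal resistances, inner to outer:
  R'_aluminium = ln(0.0557/0.0467)/(2πk) = 0.1762/(2π·193) = 1.453×10^-4 m·K/W
  R'_aerogel blanket = ln(0.106/0.0557)/(2πk) = 0.6435/(2π·0.0138) = 7.421 m·K/W
  R'_cork board = ln(0.154/0.106)/(2πk) = 0.3735/(2π·0.0394) = 1.509 m·K/W
ΣR = 1.453×10^-4 + 7.421 + 1.509 = 8.930 m·K/W
Q' = ΔT/ΣR = (277.48 K − 300.7 K)/8.930 = -2.600 W/m
From the inner boundary to the aerogel blanket/cork board interface, ΣR_partial = 7.421 m·K/W.
T_interface = T_in − Q'·ΣR_partial = 277.48 K − (-2.600)(7.421) = 296.8 K

T = 296.8 K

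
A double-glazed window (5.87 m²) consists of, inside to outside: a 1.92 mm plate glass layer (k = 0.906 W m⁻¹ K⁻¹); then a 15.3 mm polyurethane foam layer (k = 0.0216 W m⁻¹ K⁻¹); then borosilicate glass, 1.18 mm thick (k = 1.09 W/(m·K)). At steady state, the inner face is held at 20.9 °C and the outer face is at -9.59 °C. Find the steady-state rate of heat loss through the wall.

Series thermal resistances, inner to outer:
  R_plate glass = L/(kA) = 0.00192/(0.906·5.87) = 3.610×10^-4 K/W
  R_polyurethane foam = L/(kA) = 0.0153/(0.0216·5.87) = 0.1207 K/W
  R_borosilicate glass = L/(kA) = 0.00118/(1.09·5.87) = 1.844×10^-4 K/W
ΣR = 3.610×10^-4 + 0.1207 + 1.844×10^-4 = 0.1212 K/W
Q = ΔT/ΣR = (20.9 °C − -9.59 °C)/0.1212 = 252 W

Q = 252 W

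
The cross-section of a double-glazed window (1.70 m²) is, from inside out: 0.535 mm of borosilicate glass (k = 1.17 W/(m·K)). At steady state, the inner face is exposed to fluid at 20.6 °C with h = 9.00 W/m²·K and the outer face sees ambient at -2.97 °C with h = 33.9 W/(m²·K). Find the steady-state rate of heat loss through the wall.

Q = 284 W

Treat each layer as a resistance in series:
  R_conv,in = 1/(hA) = 1/(9.00·1.70) = 0.06536 K/W
  R_borosilicate glass = L/(kA) = 5.35×10^-4/(1.17·1.70) = 2.690×10^-4 K/W
  R_conv,out = 1/(hA) = 1/(33.9·1.70) = 0.01735 K/W
ΣR = 0.06536 + 2.690×10^-4 + 0.01735 = 0.08298 K/W
Q = ΔT/ΣR = (20.6 °C − -2.97 °C)/0.08298 = 284 W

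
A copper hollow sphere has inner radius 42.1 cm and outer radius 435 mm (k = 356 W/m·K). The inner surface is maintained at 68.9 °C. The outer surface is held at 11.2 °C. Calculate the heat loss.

Q = 4πk·ΔT/(1/r₁ − 1/r₂) = 4π × 356 × 57.7 / (1/0.421 − 1/0.435) = 3.38×10^6 W

Q = 3380 kW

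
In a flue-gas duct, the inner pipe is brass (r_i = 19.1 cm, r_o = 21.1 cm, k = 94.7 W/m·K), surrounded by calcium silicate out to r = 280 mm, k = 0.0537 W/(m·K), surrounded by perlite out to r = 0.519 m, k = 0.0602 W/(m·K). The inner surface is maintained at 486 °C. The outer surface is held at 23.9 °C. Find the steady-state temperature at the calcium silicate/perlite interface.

T = 329 °C

Series thermal resistances, inner to outer:
  R'_brass = ln(0.211/0.191)/(2πk) = 0.09958/(2π·94.7) = 1.674×10^-4 m·K/W
  R'_calcium silicate = ln(0.280/0.211)/(2πk) = 0.2829/(2π·0.0537) = 0.8385 m·K/W
  R'_perlite = ln(0.519/0.280)/(2πk) = 0.6171/(2π·0.0602) = 1.632 m·K/W
ΣR = 1.674×10^-4 + 0.8385 + 1.632 = 2.471 m·K/W
Q' = ΔT/ΣR = (486 °C − 23.9 °C)/2.471 = 187.0 W/m
From the inner boundary to the calcium silicate/perlite interface, ΣR_partial = 0.8387 m·K/W.
T_interface = T_in − Q'·ΣR_partial = 486 °C − (187.0)(0.8387) = 329 °C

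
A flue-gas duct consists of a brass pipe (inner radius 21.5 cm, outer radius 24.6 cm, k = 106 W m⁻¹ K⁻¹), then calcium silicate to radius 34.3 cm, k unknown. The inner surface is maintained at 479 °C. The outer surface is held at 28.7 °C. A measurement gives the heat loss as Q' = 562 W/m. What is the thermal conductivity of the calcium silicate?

ΣR = ΔT/Q' = |479 − 28.7|/562 = 0.8012 m·K/W
Known resistances:
  R'_brass = ln(0.246/0.215)/(2πk) = 0.1347/(2π·106) = 2.022×10^-4 m·K/W
R_calcium silicate = ΣR − ΣR_known = 0.8012 − 2.022×10^-4 = 0.8010 m·K/W
ln(r₂/r₁)/(2πk) = 0.8010 ⇒ k = 0.3324/(2π·0.8010) = 0.0660 W/m·K

k = 0.0660 W/m·K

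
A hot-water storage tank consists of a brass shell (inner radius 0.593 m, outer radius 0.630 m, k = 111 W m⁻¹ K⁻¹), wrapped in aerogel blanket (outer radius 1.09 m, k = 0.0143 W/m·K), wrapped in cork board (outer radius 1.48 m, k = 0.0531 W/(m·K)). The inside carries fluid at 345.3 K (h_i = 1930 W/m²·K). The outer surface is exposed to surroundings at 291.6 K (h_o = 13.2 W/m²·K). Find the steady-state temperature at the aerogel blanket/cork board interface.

Treat each layer as a resistance in series:
  R_conv,in = 1/(4πr²h) = 1/(4π·0.593²·1930) = 1.173×10^-4 K/W
  R_brass = (1/0.593 − 1/0.630)/(4πk) = 0.09904/(4π·111) = 7.100×10^-5 K/W
  R_aerogel blanket = (1/0.630 − 1/1.09)/(4πk) = 0.6699/(4π·0.0143) = 3.728 K/W
  R_cork board = (1/1.09 − 1/1.48)/(4πk) = 0.2418/(4π·0.0531) = 0.3623 K/W
  R_conv,out = 1/(4πr²h) = 1/(4π·1.48²·13.2) = 0.002752 K/W
ΣR = 1.173×10^-4 + 7.100×10^-5 + 3.728 + 0.3623 + 0.002752 = 4.093 K/W
Q = ΔT/ΣR = (345.3 K − 291.6 K)/4.093 = 13.12 W
From the inner boundary to the aerogel blanket/cork board interface, ΣR_partial = 3.728 K/W.
T_interface = T_in − Q·ΣR_partial = 345.3 K − (13.12)(3.728) = 296.4 K

T = 296.4 K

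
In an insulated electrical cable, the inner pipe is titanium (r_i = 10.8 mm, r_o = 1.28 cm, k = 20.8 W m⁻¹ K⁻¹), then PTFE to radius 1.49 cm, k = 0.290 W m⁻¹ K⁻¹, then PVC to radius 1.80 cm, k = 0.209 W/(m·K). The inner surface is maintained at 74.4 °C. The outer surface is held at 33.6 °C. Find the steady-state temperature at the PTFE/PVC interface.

T = 59.3 °C

Resistance network (inner→outer):
  R'_titanium = ln(0.0128/0.0108)/(2πk) = 0.1699/(2π·20.8) = 0.001300 m·K/W
  R'_PTFE = ln(0.0149/0.0128)/(2πk) = 0.1519/(2π·0.290) = 0.08337 m·K/W
  R'_PVC = ln(0.0180/0.0149)/(2πk) = 0.1890/(2π·0.209) = 0.1439 m·K/W
ΣR = 0.001300 + 0.08337 + 0.1439 = 0.2286 m·K/W
Q' = ΔT/ΣR = (74.4 °C − 33.6 °C)/0.2286 = 178.5 W/m
From the inner boundary to the PTFE/PVC interface, ΣR_partial = 0.08467 m·K/W.
T_interface = T_in − Q'·ΣR_partial = 74.4 °C − (178.5)(0.08467) = 59.3 °C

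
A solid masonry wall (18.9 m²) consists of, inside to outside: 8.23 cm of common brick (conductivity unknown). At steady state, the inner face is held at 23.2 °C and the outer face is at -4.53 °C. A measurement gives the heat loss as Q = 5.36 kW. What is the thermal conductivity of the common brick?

ΣR = ΔT/Q = |23.2 − -4.53|/5360 = 0.005174 K/W
L/(kA) = 0.005174 ⇒ k = 0.0823/(0.005174·18.9) = 0.842 W/m·K

k = 0.842 W/m·K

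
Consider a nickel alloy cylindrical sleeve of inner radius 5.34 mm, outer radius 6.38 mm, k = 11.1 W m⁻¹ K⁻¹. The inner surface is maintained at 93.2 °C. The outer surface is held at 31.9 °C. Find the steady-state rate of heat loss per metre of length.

Q' = 24000 W/m

Q' = 2πk·ΔT/ln(r₂/r₁) = 2π × 11.1 × 61.3 / ln(0.00638/0.00534) = 24000 W/m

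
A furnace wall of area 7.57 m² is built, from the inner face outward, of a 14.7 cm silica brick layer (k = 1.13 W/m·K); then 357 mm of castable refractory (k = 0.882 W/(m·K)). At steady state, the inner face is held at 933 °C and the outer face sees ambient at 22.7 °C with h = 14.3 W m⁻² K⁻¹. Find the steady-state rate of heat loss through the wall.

Q = 11400 W

Resistance network (inner→outer):
  R_silica brick = L/(kA) = 0.147/(1.13·7.57) = 0.01718 K/W
  R_castable refractory = L/(kA) = 0.357/(0.882·7.57) = 0.05347 K/W
  R_conv,out = 1/(hA) = 1/(14.3·7.57) = 0.009238 K/W
ΣR = 0.01718 + 0.05347 + 0.009238 = 0.07989 K/W
Q = ΔT/ΣR = (933 °C − 22.7 °C)/0.07989 = 11400 W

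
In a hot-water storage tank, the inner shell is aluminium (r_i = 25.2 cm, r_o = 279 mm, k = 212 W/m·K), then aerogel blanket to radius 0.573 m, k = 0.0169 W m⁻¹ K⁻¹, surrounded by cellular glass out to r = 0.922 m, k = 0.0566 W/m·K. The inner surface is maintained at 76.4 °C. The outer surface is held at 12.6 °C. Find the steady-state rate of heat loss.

Q = 6.65 W

Series thermal resistances, inner to outer:
  R_aluminium = (1/0.252 − 1/0.279)/(4πk) = 0.3840/(4π·212) = 1.441×10^-4 K/W
  R_aerogel blanket = (1/0.279 − 1/0.573)/(4πk) = 1.839/(4π·0.0169) = 8.659 K/W
  R_cellular glass = (1/0.573 − 1/0.922)/(4πk) = 0.6606/(4π·0.0566) = 0.9288 K/W
ΣR = 1.441×10^-4 + 8.659 + 0.9288 = 9.588 K/W
Q = ΔT/ΣR = (76.4 °C − 12.6 °C)/9.588 = 6.65 W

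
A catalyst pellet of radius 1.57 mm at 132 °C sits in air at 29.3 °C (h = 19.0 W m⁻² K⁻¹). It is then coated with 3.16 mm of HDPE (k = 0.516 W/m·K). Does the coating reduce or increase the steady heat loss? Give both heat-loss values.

increases: 0.0604 → 0.406 W

Critical radius for a sphere: r_cr = 2k/h = 0.0543 m = 5.43 cm.
Outer radius after coating: r₂ = 0.00157 + 0.00316 = 0.00473 m.
Since r₁ < r_cr and r₂ ≤ r_cr, the coating moves toward the maximum at r_cr — heat loss rises.
Bare: R = 1/(4πr₁²h) = 1699 K/W; Q = 102.7/1699 = 0.0604 W.
Coated: R = R_cond + R_conv = 252.8 K/W; Q = 102.7/252.8 = 0.406 W.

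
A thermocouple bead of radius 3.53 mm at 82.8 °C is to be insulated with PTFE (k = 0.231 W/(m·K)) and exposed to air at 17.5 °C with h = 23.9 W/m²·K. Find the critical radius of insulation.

For a sphere, r_cr = 2k_ins/h = 2·0.231/23.9 = 0.0193 m = 1.93 cm

r_cr = 1.93 cm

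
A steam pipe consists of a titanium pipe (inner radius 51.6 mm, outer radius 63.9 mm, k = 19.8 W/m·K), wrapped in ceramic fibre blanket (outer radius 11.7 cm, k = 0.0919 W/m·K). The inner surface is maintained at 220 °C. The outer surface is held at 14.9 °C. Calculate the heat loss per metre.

Resistance network (inner→outer):
  R'_titanium = ln(0.0639/0.0516)/(2πk) = 0.2138/(2π·19.8) = 0.001719 m·K/W
  R'_ceramic fibre blanket = ln(0.117/0.0639)/(2πk) = 0.6049/(2π·0.0919) = 1.048 m·K/W
ΣR = 0.001719 + 1.048 = 1.050 m·K/W
Q' = ΔT/ΣR = (220 °C − 14.9 °C)/1.050 = 195 W/m

Q' = 195 W/m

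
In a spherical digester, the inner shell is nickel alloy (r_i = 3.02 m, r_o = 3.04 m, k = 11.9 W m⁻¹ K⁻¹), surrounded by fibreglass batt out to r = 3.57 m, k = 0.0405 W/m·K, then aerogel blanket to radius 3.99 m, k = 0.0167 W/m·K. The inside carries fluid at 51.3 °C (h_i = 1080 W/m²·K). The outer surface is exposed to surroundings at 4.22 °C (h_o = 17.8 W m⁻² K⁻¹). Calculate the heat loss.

Q = 199 W

Resistance network (inner→outer):
  R_conv,in = 1/(4πr²h) = 1/(4π·3.02²·1080) = 8.079×10^-6 K/W
  R_nickel alloy = (1/3.02 − 1/3.04)/(4πk) = 0.002178/(4π·11.9) = 1.457×10^-5 K/W
  R_fibreglass batt = (1/3.04 − 1/3.57)/(4πk) = 0.04884/(4π·0.0405) = 0.09596 K/W
  R_aerogel blanket = (1/3.57 − 1/3.99)/(4πk) = 0.02949/(4π·0.0167) = 0.1405 K/W
  R_conv,out = 1/(4πr²h) = 1/(4π·3.99²·17.8) = 2.808×10^-4 K/W
ΣR = 8.079×10^-6 + 1.457×10^-5 + 0.09596 + 0.1405 + 2.808×10^-4 = 0.2368 K/W
Q = ΔT/ΣR = (51.3 °C − 4.22 °C)/0.2368 = 199 W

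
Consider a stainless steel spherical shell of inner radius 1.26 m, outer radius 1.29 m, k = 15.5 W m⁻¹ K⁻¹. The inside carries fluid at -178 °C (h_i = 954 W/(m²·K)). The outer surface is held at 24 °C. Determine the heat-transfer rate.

Q = 1370 kW

Series thermal resistances, inner to outer:
  R_conv,in = 1/(4πr²h) = 1/(4π·1.26²·954) = 5.254×10^-5 K/W
  R_stainless steel = (1/1.26 − 1/1.29)/(4πk) = 0.01846/(4π·15.5) = 9.476×10^-5 K/W
ΣR = 5.254×10^-5 + 9.476×10^-5 = 1.473×10^-4 K/W
Q = ΔT/ΣR = (-178 °C − 24 °C)/1.473×10^-4 = -1.37×10^6 W
(Negative Q ⇒ heat flows inward; heat gain = 1.37×10^6 W.)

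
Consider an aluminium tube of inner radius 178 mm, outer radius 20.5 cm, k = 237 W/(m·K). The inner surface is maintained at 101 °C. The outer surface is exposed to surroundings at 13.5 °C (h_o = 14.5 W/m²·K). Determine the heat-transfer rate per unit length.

Treat each layer as a resistance in series:
  R'_aluminium = ln(0.205/0.178)/(2πk) = 0.1412/(2π·237) = 9.484×10^-5 m·K/W
  R'_conv,out = 1/(2πr h) = 1/(2π·0.205·14.5) = 0.05354 m·K/W
ΣR = 9.484×10^-5 + 0.05354 = 0.05363 m·K/W
Q' = ΔT/ΣR = (101 °C − 13.5 °C)/0.05363 = 1630 W/m

Q' = 1630 W/m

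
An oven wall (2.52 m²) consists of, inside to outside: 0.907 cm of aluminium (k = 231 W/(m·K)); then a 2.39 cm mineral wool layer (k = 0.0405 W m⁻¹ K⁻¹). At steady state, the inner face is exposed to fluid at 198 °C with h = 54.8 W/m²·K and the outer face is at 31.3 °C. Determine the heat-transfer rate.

Q = 690 W

Treat each layer as a resistance in series:
  R_conv,in = 1/(hA) = 1/(54.8·2.52) = 0.007241 K/W
  R_aluminium = L/(kA) = 0.00907/(231·2.52) = 1.558×10^-5 K/W
  R_mineral wool = L/(kA) = 0.0239/(0.0405·2.52) = 0.2342 K/W
ΣR = 0.007241 + 1.558×10^-5 + 0.2342 = 0.2415 K/W
Q = ΔT/ΣR = (198 °C − 31.3 °C)/0.2415 = 690 W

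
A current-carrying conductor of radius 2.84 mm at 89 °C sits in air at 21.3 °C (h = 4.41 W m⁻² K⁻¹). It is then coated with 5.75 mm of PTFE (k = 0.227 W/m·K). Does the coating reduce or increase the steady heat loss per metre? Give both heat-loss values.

increases: 5.33 → 13.6 W/m

Critical radius for a cylinder: r_cr = k/h = 0.0515 m = 5.15 cm.
Outer radius after coating: r₂ = 0.00284 + 0.00575 = 0.00859 m.
Since r₁ < r_cr and r₂ ≤ r_cr, the coating moves toward the maximum at r_cr — heat loss rises.
Bare: R = 1/(2πr₁h) = 12.71 m·K/W; Q = 67.7/12.71 = 5.33 W/m.
Coated: R = R_cond + R_conv = 4.977 m·K/W; Q = 67.7/4.977 = 13.6 W/m.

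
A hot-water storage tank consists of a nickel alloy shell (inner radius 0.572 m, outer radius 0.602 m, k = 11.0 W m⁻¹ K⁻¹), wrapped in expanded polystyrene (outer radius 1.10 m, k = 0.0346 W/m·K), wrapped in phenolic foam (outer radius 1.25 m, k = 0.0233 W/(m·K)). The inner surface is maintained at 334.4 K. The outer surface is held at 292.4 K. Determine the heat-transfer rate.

Q = 20.0 W

Resistance network (inner→outer):
  R_nickel alloy = (1/0.572 − 1/0.602)/(4πk) = 0.08712/(4π·11.0) = 6.303×10^-4 K/W
  R_expanded polystyrene = (1/0.602 − 1/1.10)/(4πk) = 0.7520/(4π·0.0346) = 1.730 K/W
  R_phenolic foam = (1/1.10 − 1/1.25)/(4πk) = 0.1091/(4π·0.0233) = 0.3726 K/W
ΣR = 6.303×10^-4 + 1.730 + 0.3726 = 2.103 K/W
Q = ΔT/ΣR = (334.4 K − 292.4 K)/2.103 = 20.0 W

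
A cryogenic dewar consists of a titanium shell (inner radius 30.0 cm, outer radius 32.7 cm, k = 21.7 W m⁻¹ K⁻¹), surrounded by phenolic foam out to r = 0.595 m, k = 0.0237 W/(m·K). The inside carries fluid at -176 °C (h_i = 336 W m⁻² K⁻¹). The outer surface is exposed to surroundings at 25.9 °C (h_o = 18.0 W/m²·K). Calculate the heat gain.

Q = 43.5 W

Series thermal resistances, inner to outer:
  R_conv,in = 1/(4πr²h) = 1/(4π·0.300²·336) = 0.002632 K/W
  R_titanium = (1/0.300 − 1/0.327)/(4πk) = 0.2752/(4π·21.7) = 0.001009 K/W
  R_phenolic foam = (1/0.327 − 1/0.595)/(4πk) = 1.377/(4π·0.0237) = 4.625 K/W
  R_conv,out = 1/(4πr²h) = 1/(4π·0.595²·18.0) = 0.01249 K/W
ΣR = 0.002632 + 0.001009 + 4.625 + 0.01249 = 4.641 K/W
Q = ΔT/ΣR = (-176 °C − 25.9 °C)/4.641 = -43.5 W
(Negative Q ⇒ heat flows inward; heat gain = 43.5 W.)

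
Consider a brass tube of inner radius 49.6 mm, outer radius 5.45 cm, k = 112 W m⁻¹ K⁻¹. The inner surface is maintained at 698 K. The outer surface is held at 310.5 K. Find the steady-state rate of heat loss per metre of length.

Q' = 2πk·ΔT/ln(r₂/r₁) = 2π × 112 × 387.5 / ln(0.0545/0.0496) = 2.89×10^6 W/m

Q' = 2890 kW/m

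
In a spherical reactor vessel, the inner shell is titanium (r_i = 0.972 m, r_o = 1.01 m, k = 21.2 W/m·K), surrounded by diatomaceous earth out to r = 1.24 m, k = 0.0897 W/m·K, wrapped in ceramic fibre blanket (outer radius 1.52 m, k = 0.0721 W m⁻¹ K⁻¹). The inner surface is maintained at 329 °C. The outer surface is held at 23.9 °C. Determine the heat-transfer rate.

Q = 933 W

Series thermal resistances, inner to outer:
  R_titanium = (1/0.972 − 1/1.01)/(4πk) = 0.03871/(4π·21.2) = 1.453×10^-4 K/W
  R_diatomaceous earth = (1/1.01 − 1/1.24)/(4πk) = 0.1836/(4π·0.0897) = 0.1629 K/W
  R_ceramic fibre blanket = (1/1.24 − 1/1.52)/(4πk) = 0.1486/(4π·0.0721) = 0.1640 K/W
ΣR = 1.453×10^-4 + 0.1629 + 0.1640 = 0.3270 K/W
Q = ΔT/ΣR = (329 °C − 23.9 °C)/0.3270 = 933 W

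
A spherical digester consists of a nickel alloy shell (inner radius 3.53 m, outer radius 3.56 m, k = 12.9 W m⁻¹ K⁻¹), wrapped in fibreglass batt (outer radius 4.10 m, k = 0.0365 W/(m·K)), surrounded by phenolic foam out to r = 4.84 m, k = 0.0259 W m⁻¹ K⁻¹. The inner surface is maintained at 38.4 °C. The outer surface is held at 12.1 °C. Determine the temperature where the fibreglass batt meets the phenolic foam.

Series thermal resistances, inner to outer:
  R_nickel alloy = (1/3.53 − 1/3.56)/(4πk) = 0.002387/(4π·12.9) = 1.473×10^-5 K/W
  R_fibreglass batt = (1/3.56 − 1/4.10)/(4πk) = 0.03700/(4π·0.0365) = 0.08066 K/W
  R_phenolic foam = (1/4.10 − 1/4.84)/(4πk) = 0.03729/(4π·0.0259) = 0.1146 K/W
ΣR = 1.473×10^-5 + 0.08066 + 0.1146 = 0.1953 K/W
Q = ΔT/ΣR = (38.4 °C − 12.1 °C)/0.1953 = 134.7 W
From the inner boundary to the fibreglass batt/phenolic foam interface, ΣR_partial = 0.08067 K/W.
T_interface = T_in − Q·ΣR_partial = 38.4 °C − (134.7)(0.08067) = 27.5 °C

T = 27.5 °C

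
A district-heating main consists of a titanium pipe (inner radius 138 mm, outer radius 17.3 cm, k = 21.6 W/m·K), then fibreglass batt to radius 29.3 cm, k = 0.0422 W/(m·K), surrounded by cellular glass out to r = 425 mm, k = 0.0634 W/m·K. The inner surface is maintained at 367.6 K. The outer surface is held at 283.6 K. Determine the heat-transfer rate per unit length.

Series thermal resistances, inner to outer:
  R'_titanium = ln(0.173/0.138)/(2πk) = 0.2260/(2π·21.6) = 0.001666 m·K/W
  R'_fibreglass batt = ln(0.293/0.173)/(2πk) = 0.5269/(2π·0.0422) = 1.987 m·K/W
  R'_cellular glass = ln(0.425/0.293)/(2πk) = 0.3719/(2π·0.0634) = 0.9336 m·K/W
ΣR = 0.001666 + 1.987 + 0.9336 = 2.922 m·K/W
Q' = ΔT/ΣR = (367.6 K − 283.6 K)/2.922 = 28.7 W/m

Q' = 28.7 W/m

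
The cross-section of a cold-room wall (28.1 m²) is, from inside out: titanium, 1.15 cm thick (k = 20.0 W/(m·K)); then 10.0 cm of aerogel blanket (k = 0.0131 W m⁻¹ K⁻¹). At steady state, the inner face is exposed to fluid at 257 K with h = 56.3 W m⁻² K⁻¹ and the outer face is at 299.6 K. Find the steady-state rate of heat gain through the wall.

Series thermal resistances, inner to outer:
  R_conv,in = 1/(hA) = 1/(56.3·28.1) = 6.321×10^-4 K/W
  R_titanium = L/(kA) = 0.0115/(20.0·28.1) = 2.046×10^-5 K/W
  R_aerogel blanket = L/(kA) = 0.100/(0.0131·28.1) = 0.2717 K/W
ΣR = 6.321×10^-4 + 2.046×10^-5 + 0.2717 = 0.2724 K/W
Q = ΔT/ΣR = (257 K − 299.6 K)/0.2724 = -156 W
(Negative Q ⇒ heat flows inward; heat gain = 156 W.)

Q = 156 W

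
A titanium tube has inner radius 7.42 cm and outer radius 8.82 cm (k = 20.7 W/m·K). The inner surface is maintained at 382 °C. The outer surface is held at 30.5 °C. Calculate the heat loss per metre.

Q' = 2πk·ΔT/ln(r₂/r₁) = 2π × 20.7 × 351.5 / ln(0.0882/0.0742) = 2.64×10^5 W/m

Q' = 264 kW/m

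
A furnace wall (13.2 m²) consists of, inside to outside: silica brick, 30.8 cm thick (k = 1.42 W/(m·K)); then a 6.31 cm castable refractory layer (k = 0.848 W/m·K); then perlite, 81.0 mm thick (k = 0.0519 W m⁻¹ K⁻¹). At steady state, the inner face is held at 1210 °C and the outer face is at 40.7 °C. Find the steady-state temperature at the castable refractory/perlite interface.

Series thermal resistances, inner to outer:
  R_silica brick = L/(kA) = 0.308/(1.42·13.2) = 0.01643 K/W
  R_castable refractory = L/(kA) = 0.0631/(0.848·13.2) = 0.005637 K/W
  R_perlite = L/(kA) = 0.0810/(0.0519·13.2) = 0.1182 K/W
ΣR = 0.01643 + 0.005637 + 0.1182 = 0.1403 K/W
Q = ΔT/ΣR = (1210 °C − 40.7 °C)/0.1403 = 8334 W
From the inner boundary to the castable refractory/perlite interface, ΣR_partial = 0.02207 K/W.
T_interface = T_in − Q·ΣR_partial = 1210 °C − (8334)(0.02207) = 1026 °C

T = 1026 °C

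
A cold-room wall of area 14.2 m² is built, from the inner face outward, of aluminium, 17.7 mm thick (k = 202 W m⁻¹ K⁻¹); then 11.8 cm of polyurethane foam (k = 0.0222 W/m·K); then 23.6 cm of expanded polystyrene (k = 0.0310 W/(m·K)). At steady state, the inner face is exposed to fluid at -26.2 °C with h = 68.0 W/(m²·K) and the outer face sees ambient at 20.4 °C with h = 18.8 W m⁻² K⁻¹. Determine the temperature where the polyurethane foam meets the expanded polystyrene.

Resistance network (inner→outer):
  R_conv,in = 1/(hA) = 1/(68.0·14.2) = 0.001036 K/W
  R_aluminium = L/(kA) = 0.0177/(202·14.2) = 6.171×10^-6 K/W
  R_polyurethane foam = L/(kA) = 0.118/(0.0222·14.2) = 0.3743 K/W
  R_expanded polystyrene = L/(kA) = 0.236/(0.0310·14.2) = 0.5361 K/W
  R_conv,out = 1/(hA) = 1/(18.8·14.2) = 0.003746 K/W
ΣR = 0.001036 + 6.171×10^-6 + 0.3743 + 0.5361 + 0.003746 = 0.9152 K/W
Q = ΔT/ΣR = (-26.2 °C − 20.4 °C)/0.9152 = -50.92 W
From the inner boundary to the polyurethane foam/expanded polystyrene interface, ΣR_partial = 0.3753 K/W.
T_interface = T_in − Q·ΣR_partial = -26.2 °C − (-50.92)(0.3753) = -7.09 °C

T = -7.09 °C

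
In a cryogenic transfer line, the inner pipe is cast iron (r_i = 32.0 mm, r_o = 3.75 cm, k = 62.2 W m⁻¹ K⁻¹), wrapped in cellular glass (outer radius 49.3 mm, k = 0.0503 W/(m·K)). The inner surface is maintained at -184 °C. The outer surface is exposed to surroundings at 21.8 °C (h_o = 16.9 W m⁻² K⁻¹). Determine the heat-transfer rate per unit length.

Treat each layer as a resistance in series:
  R'_cast iron = ln(0.0375/0.0320)/(2πk) = 0.1586/(2π·62.2) = 4.058×10^-4 m·K/W
  R'_cellular glass = ln(0.0493/0.0375)/(2πk) = 0.2736/(2π·0.0503) = 0.8656 m·K/W
  R'_conv,out = 1/(2πr h) = 1/(2π·0.0493·16.9) = 0.1910 m·K/W
ΣR = 4.058×10^-4 + 0.8656 + 0.1910 = 1.057 m·K/W
Q' = ΔT/ΣR = (-184 °C − 21.8 °C)/1.057 = -195 W/m
(Negative Q' ⇒ heat flows inward; heat gain = 195 W/m.)

Q' = 195 W/m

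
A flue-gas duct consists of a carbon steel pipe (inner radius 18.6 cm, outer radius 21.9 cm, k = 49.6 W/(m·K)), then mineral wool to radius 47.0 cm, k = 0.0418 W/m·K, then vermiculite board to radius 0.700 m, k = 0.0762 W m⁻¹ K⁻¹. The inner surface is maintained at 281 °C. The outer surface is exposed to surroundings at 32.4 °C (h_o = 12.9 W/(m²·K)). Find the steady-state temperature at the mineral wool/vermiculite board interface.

T = 88.6 °C

Series thermal resistances, inner to outer:
  R'_carbon steel = ln(0.219/0.186)/(2πk) = 0.1633/(2π·49.6) = 5.241×10^-4 m·K/W
  R'_mineral wool = ln(0.470/0.219)/(2πk) = 0.7637/(2π·0.0418) = 2.908 m·K/W
  R'_vermiculite board = ln(0.700/0.470)/(2πk) = 0.3983/(2π·0.0762) = 0.8320 m·K/W
  R'_conv,out = 1/(2πr h) = 1/(2π·0.700·12.9) = 0.01763 m·K/W
ΣR = 5.241×10^-4 + 2.908 + 0.8320 + 0.01763 = 3.758 m·K/W
Q' = ΔT/ΣR = (281 °C − 32.4 °C)/3.758 = 66.15 W/m
From the inner boundary to the mineral wool/vermiculite board interface, ΣR_partial = 2.909 m·K/W.
T_interface = T_in − Q'·ΣR_partial = 281 °C − (66.15)(2.909) = 88.6 °C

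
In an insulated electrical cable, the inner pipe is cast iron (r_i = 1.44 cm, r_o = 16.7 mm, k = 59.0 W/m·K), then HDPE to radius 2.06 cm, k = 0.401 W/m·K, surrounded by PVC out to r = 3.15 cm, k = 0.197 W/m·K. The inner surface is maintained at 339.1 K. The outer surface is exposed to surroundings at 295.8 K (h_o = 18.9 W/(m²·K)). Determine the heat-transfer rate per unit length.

Resistance network (inner→outer):
  R'_cast iron = ln(0.0167/0.0144)/(2πk) = 0.1482/(2π·59.0) = 3.997×10^-4 m·K/W
  R'_HDPE = ln(0.0206/0.0167)/(2πk) = 0.2099/(2π·0.401) = 0.08330 m·K/W
  R'_PVC = ln(0.0315/0.0206)/(2πk) = 0.4247/(2π·0.197) = 0.3431 m·K/W
  R'_conv,out = 1/(2πr h) = 1/(2π·0.0315·18.9) = 0.2673 m·K/W
ΣR = 3.997×10^-4 + 0.08330 + 0.3431 + 0.2673 = 0.6941 m·K/W
Q' = ΔT/ΣR = (339.1 K − 295.8 K)/0.6941 = 62.4 W/m

Q' = 62.4 W/m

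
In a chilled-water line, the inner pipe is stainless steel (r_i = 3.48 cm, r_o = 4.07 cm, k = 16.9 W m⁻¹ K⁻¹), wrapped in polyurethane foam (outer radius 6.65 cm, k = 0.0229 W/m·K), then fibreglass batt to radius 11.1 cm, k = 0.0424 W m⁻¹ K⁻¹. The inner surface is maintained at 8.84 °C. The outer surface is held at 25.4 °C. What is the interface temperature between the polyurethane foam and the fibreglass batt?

T = 19.4 °C

Treat each layer as a resistance in series:
  R'_stainless steel = ln(0.0407/0.0348)/(2πk) = 0.1566/(2π·16.9) = 0.001475 m·K/W
  R'_polyurethane foam = ln(0.0665/0.0407)/(2πk) = 0.4910/(2π·0.0229) = 3.412 m·K/W
  R'_fibreglass batt = ln(0.111/0.0665)/(2πk) = 0.5123/(2π·0.0424) = 1.923 m·K/W
ΣR = 0.001475 + 3.412 + 1.923 = 5.336 m·K/W
Q' = ΔT/ΣR = (8.84 °C − 25.4 °C)/5.336 = -3.103 W/m
From the inner boundary to the polyurethane foam/fibreglass batt interface, ΣR_partial = 3.413 m·K/W.
T_interface = T_in − Q'·ΣR_partial = 8.84 °C − (-3.103)(3.413) = 19.4 °C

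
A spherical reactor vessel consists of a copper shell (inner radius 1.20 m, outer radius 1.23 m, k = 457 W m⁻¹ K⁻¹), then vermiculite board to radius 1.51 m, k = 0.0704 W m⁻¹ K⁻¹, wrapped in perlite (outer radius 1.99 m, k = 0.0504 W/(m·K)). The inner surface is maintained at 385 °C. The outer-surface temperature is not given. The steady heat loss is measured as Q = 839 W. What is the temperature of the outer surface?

Series resistances:
  R_copper = (1/1.20 − 1/1.23)/(4πk) = 0.02033/(4π·457) = 3.539×10^-6 K/W
  R_vermiculite board = (1/1.23 − 1/1.51)/(4πk) = 0.1508/(4π·0.0704) = 0.1704 K/W
  R_perlite = (1/1.51 − 1/1.99)/(4πk) = 0.1597/(4π·0.0504) = 0.2522 K/W
ΣR = 0.4226 K/W
ΔT = Q·ΣR = 839 × 0.4226 = 354.6 K
Heat flows outward, so T_out = T_in − ΔT = 385 − 354.6 = 30.4 °C

T_out = 30.4 °C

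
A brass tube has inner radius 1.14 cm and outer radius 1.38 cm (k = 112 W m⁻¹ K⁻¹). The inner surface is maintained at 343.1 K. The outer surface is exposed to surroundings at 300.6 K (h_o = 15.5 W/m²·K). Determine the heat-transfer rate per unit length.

Resistance network (inner→outer):
  R'_brass = ln(0.0138/0.0114)/(2πk) = 0.1911/(2π·112) = 2.715×10^-4 m·K/W
  R'_conv,out = 1/(2πr h) = 1/(2π·0.0138·15.5) = 0.7441 m·K/W
ΣR = 2.715×10^-4 + 0.7441 = 0.7444 m·K/W
Q' = ΔT/ΣR = (343.1 K − 300.6 K)/0.7444 = 57.1 W/m

Q' = 57.1 W/m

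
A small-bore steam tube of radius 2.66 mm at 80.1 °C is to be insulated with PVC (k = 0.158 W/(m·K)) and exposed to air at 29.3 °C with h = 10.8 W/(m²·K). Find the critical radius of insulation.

For a cylinder, r_cr = k_ins/h = 0.158/10.8 = 0.0146 m = 1.46 cm

r_cr = 1.46 cm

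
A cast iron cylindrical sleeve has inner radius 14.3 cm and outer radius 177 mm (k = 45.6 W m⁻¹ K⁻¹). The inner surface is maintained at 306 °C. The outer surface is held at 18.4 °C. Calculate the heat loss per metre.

Q' = 386 kW/m

Q' = 2πk·ΔT/ln(r₂/r₁) = 2π × 45.6 × 287.6 / ln(0.177/0.143) = 3.86×10^5 W/m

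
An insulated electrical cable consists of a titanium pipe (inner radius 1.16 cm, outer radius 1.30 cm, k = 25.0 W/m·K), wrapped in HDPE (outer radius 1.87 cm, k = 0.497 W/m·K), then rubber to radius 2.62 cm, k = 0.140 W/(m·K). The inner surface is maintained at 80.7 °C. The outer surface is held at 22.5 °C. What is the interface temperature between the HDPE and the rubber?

T = 67.1 °C

Series thermal resistances, inner to outer:
  R'_titanium = ln(0.0130/0.0116)/(2πk) = 0.1139/(2π·25.0) = 7.254×10^-4 m·K/W
  R'_HDPE = ln(0.0187/0.0130)/(2πk) = 0.3636/(2π·0.497) = 0.1164 m·K/W
  R'_rubber = ln(0.0262/0.0187)/(2πk) = 0.3372/(2π·0.140) = 0.3834 m·K/W
ΣR = 7.254×10^-4 + 0.1164 + 0.3834 = 0.5005 m·K/W
Q' = ΔT/ΣR = (80.7 °C − 22.5 °C)/0.5005 = 116.3 W/m
From the inner boundary to the HDPE/rubber interface, ΣR_partial = 0.1171 m·K/W.
T_interface = T_in − Q'·ΣR_partial = 80.7 °C − (116.3)(0.1171) = 67.1 °C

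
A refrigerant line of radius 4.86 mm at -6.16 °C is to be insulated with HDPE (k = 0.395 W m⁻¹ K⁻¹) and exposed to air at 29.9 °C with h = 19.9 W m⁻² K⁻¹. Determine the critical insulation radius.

For a cylinder, r_cr = k_ins/h = 0.395/19.9 = 0.0198 m = 1.98 cm

r_cr = 1.98 cm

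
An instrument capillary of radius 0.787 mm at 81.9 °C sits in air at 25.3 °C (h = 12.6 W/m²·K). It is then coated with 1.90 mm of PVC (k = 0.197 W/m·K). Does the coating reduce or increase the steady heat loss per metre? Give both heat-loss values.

increases: 3.53 → 9.94 W/m

Critical radius for a cylinder: r_cr = k/h = 0.0156 m = 1.56 cm.
Outer radius after coating: r₂ = 7.87×10^-4 + 0.00190 = 0.002687 m.
Since r₁ < r_cr and r₂ ≤ r_cr, the coating moves toward the maximum at r_cr — heat loss rises.
Bare: R = 1/(2πr₁h) = 16.05 m·K/W; Q = 56.6/16.05 = 3.53 W/m.
Coated: R = R_cond + R_conv = 5.693 m·K/W; Q = 56.6/5.693 = 9.94 W/m.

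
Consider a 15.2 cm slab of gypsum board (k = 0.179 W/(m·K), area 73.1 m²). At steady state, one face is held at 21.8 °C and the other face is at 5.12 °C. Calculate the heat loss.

Q = kA·ΔT/L = 0.179 × 73.1 × |21.8 °C − 5.12 °C| / 0.152 = 1440 W

Q = 1440 W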